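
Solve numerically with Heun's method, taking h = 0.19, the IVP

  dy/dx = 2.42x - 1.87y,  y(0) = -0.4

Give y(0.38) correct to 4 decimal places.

-0.0540

Heun: k1 = f(x_n, y_n); k2 = f(x_n + h, y_n + h·k1); y_{n+1} = y_n + (h/2)·(k1 + k2).
x=0.000000, y=-0.400000:
  k1 = f(0.000000, -0.400000) = 0.748000
  k2 = f(0.190000, -0.257880) = 0.942036
  y ← -0.400000 + (0.19/2)·(0.748000 + 0.942036) = -0.239447
x=0.190000, y=-0.239447:
  k1 = f(0.190000, -0.239447) = 0.907565
  k2 = f(0.380000, -0.067009) = 1.044907
  y ← -0.239447 + (0.19/2)·(0.907565 + 1.044907) = -0.053962
y(0.38) ≈ -0.0540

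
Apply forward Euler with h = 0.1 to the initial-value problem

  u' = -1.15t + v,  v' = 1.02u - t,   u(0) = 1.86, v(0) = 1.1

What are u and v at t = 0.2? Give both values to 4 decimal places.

Euler on (u,v): u_{n+1} = u_n + h·u', v_{n+1} = v_n + h·v'.
0.000000: (1.860000, 1.100000); f=(1.100000, 1.897200) → (1.970000, 1.289720)
0.100000: (1.970000, 1.289720); f=(1.174720, 1.909400) → (2.087472, 1.480660)
(u(0.2), v(0.2)) ≈ (2.0875, 1.4807)

2.0875, 1.4807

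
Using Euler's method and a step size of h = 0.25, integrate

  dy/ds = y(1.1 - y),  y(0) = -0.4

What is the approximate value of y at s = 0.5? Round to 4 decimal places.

Euler: y_{n+1} = y_n + h·f(s_n, y_n).
s=0.000000, y=-0.400000: f=-0.600000 → y ← -0.400000 + 0.25·(-0.600000) = -0.550000
s=0.250000, y=-0.550000: f=-0.907500 → y ← -0.550000 + 0.25·(-0.907500) = -0.776875
y(0.5) ≈ -0.7769

-0.7769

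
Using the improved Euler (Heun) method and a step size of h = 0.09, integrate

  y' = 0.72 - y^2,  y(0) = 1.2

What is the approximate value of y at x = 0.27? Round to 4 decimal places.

1.0558

Heun: k1 = f(x_n, y_n); k2 = f(x_n + h, y_n + h·k1); y_{n+1} = y_n + (h/2)·(k1 + k2).
x=0.000000, y=1.200000:
  k1 = f(0.000000, 1.200000) = -0.720000
  k2 = f(0.090000, 1.135200) = -0.568679
  y ← 1.200000 + (0.09/2)·(-0.720000 + (-0.568679)) = 1.142009
x=0.090000, y=1.142009:
  k1 = f(0.090000, 1.142009) = -0.584186
  k2 = f(0.180000, 1.089433) = -0.466864
  y ← 1.142009 + (0.09/2)·(-0.584186 + (-0.466864)) = 1.094712
x=0.180000, y=1.094712:
  k1 = f(0.180000, 1.094712) = -0.478395
  k2 = f(0.270000, 1.051657) = -0.385982
  y ← 1.094712 + (0.09/2)·(-0.478395 + (-0.385982)) = 1.055815
y(0.27) ≈ 1.0558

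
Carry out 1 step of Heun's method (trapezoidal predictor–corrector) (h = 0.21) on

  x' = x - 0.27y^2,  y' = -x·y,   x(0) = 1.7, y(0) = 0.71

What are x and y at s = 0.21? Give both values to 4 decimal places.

Heun on (x,y): k1 = f(s_n, state_n); k2 = f(s_n + h, state_n + h·k1); state_{n+1} = state_n + (h/2)·(k1 + k2).
0.000000: (1.700000, 0.710000)
  k1 = (1.563893, -1.207000)
  predictor → (2.028418, 0.456530)
  k2 = (1.972144, -0.926033)
  → (2.071284, 0.486031)
(x(0.21), y(0.21)) ≈ (2.0713, 0.4860)

2.0713, 0.4860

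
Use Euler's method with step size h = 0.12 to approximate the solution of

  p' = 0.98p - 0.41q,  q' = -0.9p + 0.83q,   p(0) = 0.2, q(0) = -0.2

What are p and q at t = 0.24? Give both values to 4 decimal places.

Euler on (p,q): p_{n+1} = p_n + h·p', q_{n+1} = q_n + h·q'.
0.000000: (0.200000, -0.200000); f=(0.278000, -0.346000) → (0.233360, -0.241520)
0.120000: (0.233360, -0.241520); f=(0.327716, -0.410486) → (0.272686, -0.290778)
(p(0.24), q(0.24)) ≈ (0.2727, -0.2908)

0.2727, -0.2908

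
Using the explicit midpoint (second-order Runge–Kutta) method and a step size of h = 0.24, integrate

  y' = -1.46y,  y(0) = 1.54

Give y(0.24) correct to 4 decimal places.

Midpoint: k1 = f(t_n, y_n); k2 = f(t_n + h/2, y_n + (h/2)·k1); y_{n+1} = y_n + h·k2.
t=0.000000, y=1.540000:
  k1 = f(0.000000, 1.540000) = -2.248400
  k2 = f(0.120000, 1.270192) = -1.854480
  y ← 1.540000 + 0.24·(-1.854480) = 1.094925
y(0.24) ≈ 1.0949

1.0949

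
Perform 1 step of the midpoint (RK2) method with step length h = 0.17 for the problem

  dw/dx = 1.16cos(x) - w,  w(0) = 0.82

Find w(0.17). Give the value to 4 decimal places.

Midpoint: k1 = f(x_n, w_n); k2 = f(x_n + h/2, w_n + (h/2)·k1); w_{n+1} = w_n + h·k2.
x=0.000000, w=0.820000:
  k1 = f(0.000000, 0.820000) = 0.340000
  k2 = f(0.085000, 0.848900) = 0.306912
  w ← 0.820000 + 0.17·0.306912 = 0.872175
w(0.17) ≈ 0.8722

0.8722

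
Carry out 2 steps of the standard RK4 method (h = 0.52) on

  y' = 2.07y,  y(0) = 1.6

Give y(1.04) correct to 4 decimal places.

13.6377

RK4: k1 = f(t_n, y_n); k2 = f(t_n + h/2, y_n + (h/2)·k1); k3 = f(t_n + h/2, y_n + (h/2)·k2); k4 = f(t_n + h, y_n + h·k3); y_{n+1} = y_n + (h/6)·(k1 + 2k2 + 2k3 + k4).
t=0.000000, y=1.600000:
  k1 = f(0.000000, 1.600000) = 3.312000
  k2 = f(0.260000, 2.461120) = 5.094518
  k3 = f(0.260000, 2.924575) = 6.053870
  k4 = f(0.520000, 4.748012) = 9.828385
  y ← 1.600000 + (0.52/6)·(k1 + 2k2 + 2k3 + k4) = 4.671221
t=0.520000, y=4.671221:
  k1 = f(0.520000, 4.671221) = 9.669427
  k2 = f(0.780000, 7.185272) = 14.873512
  k3 = f(0.780000, 8.538334) = 17.674351
  k4 = f(1.040000, 13.861883) = 28.694098
  y ← 4.671221 + (0.52/6)·(k1 + 2k2 + 2k3 + k4) = 13.637689
y(1.04) ≈ 13.6377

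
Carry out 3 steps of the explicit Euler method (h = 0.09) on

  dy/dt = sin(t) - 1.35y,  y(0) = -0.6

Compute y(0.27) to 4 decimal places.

-0.3836

Euler: y_{n+1} = y_n + h·f(t_n, y_n).
t=0.000000, y=-0.600000: f=0.810000 → y ← -0.600000 + 0.09·0.810000 = -0.527100
t=0.090000, y=-0.527100: f=0.801464 → y ← -0.527100 + 0.09·0.801464 = -0.454968
t=0.180000, y=-0.454968: f=0.793237 → y ← -0.454968 + 0.09·0.793237 = -0.383577
y(0.27) ≈ -0.3836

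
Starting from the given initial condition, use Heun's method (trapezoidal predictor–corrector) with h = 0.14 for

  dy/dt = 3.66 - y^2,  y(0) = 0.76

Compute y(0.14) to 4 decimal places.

Heun: k1 = f(t_n, y_n); k2 = f(t_n + h, y_n + h·k1); y_{n+1} = y_n + (h/2)·(k1 + k2).
t=0.000000, y=0.760000:
  k1 = f(0.000000, 0.760000) = 3.082400
  k2 = f(0.140000, 1.191536) = 2.240242
  y ← 0.760000 + (0.14/2)·(3.082400 + 2.240242) = 1.132585
y(0.14) ≈ 1.1326

1.1326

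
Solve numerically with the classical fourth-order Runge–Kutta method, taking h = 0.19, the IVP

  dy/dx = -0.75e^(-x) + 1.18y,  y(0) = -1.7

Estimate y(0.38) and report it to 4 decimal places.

-2.9653

RK4: k1 = f(x_n, y_n); k2 = f(x_n + h/2, y_n + (h/2)·k1); k3 = f(x_n + h/2, y_n + (h/2)·k2); k4 = f(x_n + h, y_n + h·k3); y_{n+1} = y_n + (h/6)·(k1 + 2k2 + 2k3 + k4).
x=0.000000, y=-1.700000:
  k1 = f(0.000000, -1.700000) = -2.756000
  k2 = f(0.095000, -1.961820) = -2.996977
  k3 = f(0.095000, -1.984713) = -3.023991
  k4 = f(0.190000, -2.274558) = -3.304198
  y ← -1.700000 + (0.19/6)·(k1 + 2k2 + 2k3 + k4) = -2.273234
x=0.190000, y=-2.273234:
  k1 = f(0.190000, -2.273234) = -3.302636
  k2 = f(0.285000, -2.586985) = -3.616653
  k3 = f(0.285000, -2.616816) = -3.651854
  k4 = f(0.380000, -2.967086) = -4.014058
  y ← -2.273234 + (0.19/6)·(k1 + 2k2 + 2k3 + k4) = -2.965268
y(0.38) ≈ -2.9653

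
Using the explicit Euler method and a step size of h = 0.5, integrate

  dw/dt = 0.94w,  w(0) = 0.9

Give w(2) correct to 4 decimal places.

4.2025

Euler: w_{n+1} = w_n + h·f(t_n, w_n).
t=0.000000, w=0.900000: f=0.846000 → w ← 0.900000 + 0.5·0.846000 = 1.323000
t=0.500000, w=1.323000: f=1.243620 → w ← 1.323000 + 0.5·1.243620 = 1.944810
t=1.000000, w=1.944810: f=1.828121 → w ← 1.944810 + 0.5·1.828121 = 2.858871
t=1.500000, w=2.858871: f=2.687338 → w ← 2.858871 + 0.5·2.687338 = 4.202540
w(2) ≈ 4.2025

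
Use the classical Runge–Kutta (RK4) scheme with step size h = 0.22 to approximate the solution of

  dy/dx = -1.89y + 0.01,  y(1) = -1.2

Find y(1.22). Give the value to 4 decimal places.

RK4: k1 = f(x_n, y_n); k2 = f(x_n + h/2, y_n + (h/2)·k1); k3 = f(x_n + h/2, y_n + (h/2)·k2); k4 = f(x_n + h, y_n + h·k3); y_{n+1} = y_n + (h/6)·(k1 + 2k2 + 2k3 + k4).
x=1.000000, y=-1.200000:
  k1 = f(1.000000, -1.200000) = 2.278000
  k2 = f(1.110000, -0.949420) = 1.804404
  k3 = f(1.110000, -1.001516) = 1.902864
  k4 = f(1.220000, -0.781370) = 1.486789
  y ← -1.200000 + (0.22/6)·(k1 + 2k2 + 2k3 + k4) = -0.790091
y(1.22) ≈ -0.7901

-0.7901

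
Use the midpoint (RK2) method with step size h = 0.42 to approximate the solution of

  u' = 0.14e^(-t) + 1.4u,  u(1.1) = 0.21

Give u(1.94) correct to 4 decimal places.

Midpoint: k1 = f(t_n, u_n); k2 = f(t_n + h/2, u_n + (h/2)·k1); u_{n+1} = u_n + h·k2.
t=1.100000, u=0.210000:
  k1 = f(1.100000, 0.210000) = 0.340602
  k2 = f(1.310000, 0.281526) = 0.431912
  u ← 0.210000 + 0.42·0.431912 = 0.391403
t=1.520000, u=0.391403:
  k1 = f(1.520000, 0.391403) = 0.578584
  k2 = f(1.730000, 0.512906) = 0.742888
  u ← 0.391403 + 0.42·0.742888 = 0.703416
u(1.94) ≈ 0.7034

0.7034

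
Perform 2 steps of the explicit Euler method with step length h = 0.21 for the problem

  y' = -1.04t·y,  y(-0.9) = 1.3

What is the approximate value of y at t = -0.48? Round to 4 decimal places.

1.7899

Euler: y_{n+1} = y_n + h·f(t_n, y_n).
t=-0.900000, y=1.300000: f=1.216800 → y ← 1.300000 + 0.21·1.216800 = 1.555528
t=-0.690000, y=1.555528: f=1.116247 → y ← 1.555528 + 0.21·1.116247 = 1.789940
y(-0.48) ≈ 1.7899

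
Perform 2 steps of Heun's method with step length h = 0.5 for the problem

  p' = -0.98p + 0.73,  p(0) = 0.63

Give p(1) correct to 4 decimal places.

0.6993

Heun: k1 = f(x_n, p_n); k2 = f(x_n + h, p_n + h·k1); p_{n+1} = p_n + (h/2)·(k1 + k2).
x=0.000000, p=0.630000:
  k1 = f(0.000000, 0.630000) = 0.112600
  k2 = f(0.500000, 0.686300) = 0.057426
  p ← 0.630000 + (0.5/2)·(0.112600 + 0.057426) = 0.672507
x=0.500000, p=0.672507:
  k1 = f(0.500000, 0.672507) = 0.070944
  k2 = f(1.000000, 0.707978) = 0.036181
  p ← 0.672507 + (0.5/2)·(0.070944 + 0.036181) = 0.699288
p(1) ≈ 0.6993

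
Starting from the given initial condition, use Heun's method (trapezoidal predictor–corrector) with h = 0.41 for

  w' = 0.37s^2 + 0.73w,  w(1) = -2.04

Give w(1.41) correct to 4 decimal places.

-2.4926

Heun: k1 = f(s_n, w_n); k2 = f(s_n + h, w_n + h·k1); w_{n+1} = w_n + (h/2)·(k1 + k2).
s=1.000000, w=-2.040000:
  k1 = f(1.000000, -2.040000) = -1.119200
  k2 = f(1.410000, -2.498872) = -1.088580
  w ← -2.040000 + (0.41/2)·(-1.119200 + (-1.088580)) = -2.492595
w(1.41) ≈ -2.4926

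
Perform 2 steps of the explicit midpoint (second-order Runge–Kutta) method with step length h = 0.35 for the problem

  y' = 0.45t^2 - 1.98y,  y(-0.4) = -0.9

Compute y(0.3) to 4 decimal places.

Midpoint: k1 = f(t_n, y_n); k2 = f(t_n + h/2, y_n + (h/2)·k1); y_{n+1} = y_n + h·k2.
t=-0.400000, y=-0.900000:
  k1 = f(-0.400000, -0.900000) = 1.854000
  k2 = f(-0.225000, -0.575550) = 1.162370
  y ← -0.900000 + 0.35·1.162370 = -0.493170
t=-0.050000, y=-0.493170:
  k1 = f(-0.050000, -0.493170) = 0.977602
  k2 = f(0.125000, -0.322090) = 0.644769
  y ← -0.493170 + 0.35·0.644769 = -0.267501
y(0.3) ≈ -0.2675

-0.2675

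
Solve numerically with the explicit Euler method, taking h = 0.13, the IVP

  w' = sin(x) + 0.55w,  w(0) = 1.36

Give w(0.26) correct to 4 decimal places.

Euler: w_{n+1} = w_n + h·f(x_n, w_n).
x=0.000000, w=1.360000: f=0.748000 → w ← 1.360000 + 0.13·0.748000 = 1.457240
x=0.130000, w=1.457240: f=0.931116 → w ← 1.457240 + 0.13·0.931116 = 1.578285
w(0.26) ≈ 1.5783

1.5783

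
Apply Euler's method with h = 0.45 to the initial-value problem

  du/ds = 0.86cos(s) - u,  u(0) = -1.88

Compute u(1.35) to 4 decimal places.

Euler: u_{n+1} = u_n + h·f(s_n, u_n).
s=0.000000, u=-1.880000: f=2.740000 → u ← -1.880000 + 0.45·2.740000 = -0.647000
s=0.450000, u=-0.647000: f=1.421385 → u ← -0.647000 + 0.45·1.421385 = -0.007377
s=0.900000, u=-0.007377: f=0.541962 → u ← -0.007377 + 0.45·0.541962 = 0.236506
u(1.35) ≈ 0.2365

0.2365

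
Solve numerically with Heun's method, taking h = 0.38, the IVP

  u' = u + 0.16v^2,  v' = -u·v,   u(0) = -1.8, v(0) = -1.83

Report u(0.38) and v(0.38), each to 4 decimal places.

Heun on (u,v): k1 = f(t_n, state_n); k2 = f(t_n + h, state_n + h·k1); state_{n+1} = state_n + (h/2)·(k1 + k2).
0.000000: (-1.800000, -1.830000)
  k1 = (-1.264176, -3.294000)
  predictor → (-2.280387, -3.081720)
  k2 = (-0.760867, -7.027514)
  → (-2.184758, -3.791088)
(u(0.38), v(0.38)) ≈ (-2.1848, -3.7911)

-2.1848, -3.7911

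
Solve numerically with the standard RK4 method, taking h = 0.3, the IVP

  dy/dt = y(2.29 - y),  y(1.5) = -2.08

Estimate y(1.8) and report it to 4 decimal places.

-18.3827

RK4: k1 = f(t_n, y_n); k2 = f(t_n + h/2, y_n + (h/2)·k1); k3 = f(t_n + h/2, y_n + (h/2)·k2); k4 = f(t_n + h, y_n + h·k3); y_{n+1} = y_n + (h/6)·(k1 + 2k2 + 2k3 + k4).
t=1.500000, y=-2.080000:
  k1 = f(1.500000, -2.080000) = -9.089600
  k2 = f(1.650000, -3.443440) = -19.742757
  k3 = f(1.650000, -5.041413) = -36.960687
  k4 = f(1.800000, -13.168206) = -203.556843
  y ← -2.080000 + (0.3/6)·(k1 + 2k2 + 2k3 + k4) = -18.382667
y(1.8) ≈ -18.3827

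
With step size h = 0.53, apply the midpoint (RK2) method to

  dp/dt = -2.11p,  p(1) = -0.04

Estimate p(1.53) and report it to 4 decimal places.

Midpoint: k1 = f(t_n, p_n); k2 = f(t_n + h/2, p_n + (h/2)·k1); p_{n+1} = p_n + h·k2.
t=1.000000, p=-0.040000:
  k1 = f(1.000000, -0.040000) = 0.084400
  k2 = f(1.265000, -0.017634) = 0.037208
  p ← -0.040000 + 0.53·0.037208 = -0.020280
p(1.53) ≈ -0.0203

-0.0203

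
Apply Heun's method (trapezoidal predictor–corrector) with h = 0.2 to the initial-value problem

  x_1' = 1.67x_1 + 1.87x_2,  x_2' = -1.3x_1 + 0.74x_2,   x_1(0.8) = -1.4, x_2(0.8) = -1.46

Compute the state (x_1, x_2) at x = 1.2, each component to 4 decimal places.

Heun on (x_1,x_2): k1 = f(x_n, state_n); k2 = f(x_n + h, state_n + h·k1); state_{n+1} = state_n + (h/2)·(k1 + k2).
0.800000: (-1.400000, -1.460000)
  k1 = (-5.068200, 0.739600)
  predictor → (-2.413640, -1.312080)
  k2 = (-6.484368, 2.166793)
  → (-2.555257, -1.169361)
1.000000: (-2.555257, -1.169361)
  k1 = (-6.453983, 2.456507)
  predictor → (-3.846054, -0.678059)
  k2 = (-7.690880, 4.498106)
  → (-3.969743, -0.473899)
(x_1(1.2), x_2(1.2)) ≈ (-3.9697, -0.4739)

-3.9697, -0.4739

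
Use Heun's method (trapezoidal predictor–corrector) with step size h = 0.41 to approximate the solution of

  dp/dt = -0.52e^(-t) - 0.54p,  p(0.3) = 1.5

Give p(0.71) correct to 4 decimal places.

Heun: k1 = f(t_n, p_n); k2 = f(t_n + h, p_n + h·k1); p_{n+1} = p_n + (h/2)·(k1 + k2).
t=0.300000, p=1.500000:
  k1 = f(0.300000, 1.500000) = -1.195225
  k2 = f(0.710000, 1.009958) = -0.801032
  p ← 1.500000 + (0.41/2)·(-1.195225 + (-0.801032)) = 1.090767
p(0.71) ≈ 1.0908

1.0908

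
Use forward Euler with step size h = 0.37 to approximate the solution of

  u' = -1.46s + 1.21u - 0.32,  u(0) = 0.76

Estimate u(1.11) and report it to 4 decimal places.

1.0789

Euler: u_{n+1} = u_n + h·f(s_n, u_n).
s=0.000000, u=0.760000: f=0.599600 → u ← 0.760000 + 0.37·0.599600 = 0.981852
s=0.370000, u=0.981852: f=0.327841 → u ← 0.981852 + 0.37·0.327841 = 1.103153
s=0.740000, u=1.103153: f=-0.065585 → u ← 1.103153 + 0.37·(-0.065585) = 1.078887
u(1.11) ≈ 1.0789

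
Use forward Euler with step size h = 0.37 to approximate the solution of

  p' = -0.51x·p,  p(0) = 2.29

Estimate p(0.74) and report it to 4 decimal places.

Euler: p_{n+1} = p_n + h·f(x_n, p_n).
x=0.000000, p=2.290000: f=0.000000 → p ← 2.290000 + 0.37·0.000000 = 2.290000
x=0.370000, p=2.290000: f=-0.432123 → p ← 2.290000 + 0.37·(-0.432123) = 2.130114
p(0.74) ≈ 2.1301

2.1301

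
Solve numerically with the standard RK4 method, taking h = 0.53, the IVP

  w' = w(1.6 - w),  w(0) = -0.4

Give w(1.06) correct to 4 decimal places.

-25.2857

RK4: k1 = f(x_n, w_n); k2 = f(x_n + h/2, w_n + (h/2)·k1); k3 = f(x_n + h/2, w_n + (h/2)·k2); k4 = f(x_n + h, w_n + h·k3); w_{n+1} = w_n + (h/6)·(k1 + 2k2 + 2k3 + k4).
x=0.000000, w=-0.400000:
  k1 = f(0.000000, -0.400000) = -0.800000
  k2 = f(0.265000, -0.612000) = -1.353744
  k3 = f(0.265000, -0.758742) = -1.789677
  k4 = f(0.530000, -1.348529) = -3.976176
  w ← -0.400000 + (0.53/6)·(k1 + 2k2 + 2k3 + k4) = -1.377233
x=0.530000, w=-1.377233:
  k1 = f(0.530000, -1.377233) = -4.100345
  k2 = f(0.795000, -2.463825) = -10.012552
  k3 = f(0.795000, -4.030559) = -22.694305
  k4 = f(1.060000, -13.405215) = -201.148133
  w ← -1.377233 + (0.53/6)·(k1 + 2k2 + 2k3 + k4) = -25.285727
w(1.06) ≈ -25.2857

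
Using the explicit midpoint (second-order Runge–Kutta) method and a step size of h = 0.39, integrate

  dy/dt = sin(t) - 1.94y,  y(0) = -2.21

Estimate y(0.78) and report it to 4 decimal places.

-0.4206

Midpoint: k1 = f(t_n, y_n); k2 = f(t_n + h/2, y_n + (h/2)·k1); y_{n+1} = y_n + h·k2.
t=0.000000, y=-2.210000:
  k1 = f(0.000000, -2.210000) = 4.287400
  k2 = f(0.195000, -1.373957) = 2.859243
  y ← -2.210000 + 0.39·2.859243 = -1.094895
t=0.390000, y=-1.094895:
  k1 = f(0.390000, -1.094895) = 2.504285
  k2 = f(0.585000, -0.606560) = 1.728925
  y ← -1.094895 + 0.39·1.728925 = -0.420614
y(0.78) ≈ -0.4206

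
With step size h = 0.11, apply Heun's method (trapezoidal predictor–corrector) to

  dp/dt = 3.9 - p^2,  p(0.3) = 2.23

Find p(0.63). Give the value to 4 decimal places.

2.0454

Heun: k1 = f(t_n, p_n); k2 = f(t_n + h, p_n + h·k1); p_{n+1} = p_n + (h/2)·(k1 + k2).
t=0.300000, p=2.230000:
  k1 = f(0.300000, 2.230000) = -1.072900
  k2 = f(0.410000, 2.111981) = -0.560464
  p ← 2.230000 + (0.11/2)·(-1.072900 + (-0.560464)) = 2.140165
t=0.410000, p=2.140165:
  k1 = f(0.410000, 2.140165) = -0.680306
  k2 = f(0.520000, 2.065331) = -0.365593
  p ← 2.140165 + (0.11/2)·(-0.680306 + (-0.365593)) = 2.082641
t=0.520000, p=2.082641:
  k1 = f(0.520000, 2.082641) = -0.437392
  k2 = f(0.630000, 2.034527) = -0.239302
  p ← 2.082641 + (0.11/2)·(-0.437392 + (-0.239302)) = 2.045422
p(0.63) ≈ 2.0454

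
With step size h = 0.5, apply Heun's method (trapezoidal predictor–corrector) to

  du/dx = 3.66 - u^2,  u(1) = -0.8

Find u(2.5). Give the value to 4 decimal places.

1.2854

Heun: k1 = f(x_n, u_n); k2 = f(x_n + h, u_n + h·k1); u_{n+1} = u_n + (h/2)·(k1 + k2).
x=1.000000, u=-0.800000:
  k1 = f(1.000000, -0.800000) = 3.020000
  k2 = f(1.500000, 0.710000) = 3.155900
  u ← -0.800000 + (0.5/2)·(3.020000 + 3.155900) = 0.743975
x=1.500000, u=0.743975:
  k1 = f(1.500000, 0.743975) = 3.106501
  k2 = f(2.000000, 2.297226) = -1.617245
  u ← 0.743975 + (0.5/2)·(3.106501 + (-1.617245)) = 1.116289
x=2.000000, u=1.116289:
  k1 = f(2.000000, 1.116289) = 2.413899
  k2 = f(2.500000, 2.323238) = -1.737437
  u ← 1.116289 + (0.5/2)·(2.413899 + (-1.737437)) = 1.285404
u(2.5) ≈ 1.2854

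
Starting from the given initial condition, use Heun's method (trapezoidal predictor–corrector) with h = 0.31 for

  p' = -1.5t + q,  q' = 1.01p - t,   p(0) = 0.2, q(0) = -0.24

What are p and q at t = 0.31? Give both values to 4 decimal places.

0.0632, -0.2371

Heun on (p,q): k1 = f(t_n, state_n); k2 = f(t_n + h, state_n + h·k1); state_{n+1} = state_n + (h/2)·(k1 + k2).
0.000000: (0.200000, -0.240000)
  k1 = (-0.240000, 0.202000)
  predictor → (0.125600, -0.177380)
  k2 = (-0.642380, -0.183144)
  → (0.063231, -0.237077)
(p(0.31), q(0.31)) ≈ (0.0632, -0.2371)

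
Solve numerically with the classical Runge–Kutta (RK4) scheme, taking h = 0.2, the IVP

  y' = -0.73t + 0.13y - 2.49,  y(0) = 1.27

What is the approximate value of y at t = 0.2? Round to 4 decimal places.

RK4: k1 = f(t_n, y_n); k2 = f(t_n + h/2, y_n + (h/2)·k1); k3 = f(t_n + h/2, y_n + (h/2)·k2); k4 = f(t_n + h, y_n + h·k3); y_{n+1} = y_n + (h/6)·(k1 + 2k2 + 2k3 + k4).
t=0.000000, y=1.270000:
  k1 = f(0.000000, 1.270000) = -2.324900
  k2 = f(0.100000, 1.037510) = -2.428124
  k3 = f(0.100000, 1.027188) = -2.429466
  k4 = f(0.200000, 0.784107) = -2.534066
  y ← 1.270000 + (0.2/6)·(k1 + 2k2 + 2k3 + k4) = 0.784195
y(0.2) ≈ 0.7842

0.7842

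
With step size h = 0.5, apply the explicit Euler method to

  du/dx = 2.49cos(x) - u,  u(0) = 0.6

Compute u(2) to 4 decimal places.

0.8907

Euler: u_{n+1} = u_n + h·f(x_n, u_n).
x=0.000000, u=0.600000: f=1.890000 → u ← 0.600000 + 0.5·1.890000 = 1.545000
x=0.500000, u=1.545000: f=0.640181 → u ← 1.545000 + 0.5·0.640181 = 1.865090
x=1.000000, u=1.865090: f=-0.519738 → u ← 1.865090 + 0.5·(-0.519738) = 1.605222
x=1.500000, u=1.605222: f=-1.429086 → u ← 1.605222 + 0.5·(-1.429086) = 0.890679
u(2) ≈ 0.8907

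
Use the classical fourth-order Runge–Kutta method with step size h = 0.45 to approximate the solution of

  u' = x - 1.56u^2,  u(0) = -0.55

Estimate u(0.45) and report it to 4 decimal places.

-0.7490

RK4: k1 = f(x_n, u_n); k2 = f(x_n + h/2, u_n + (h/2)·k1); k3 = f(x_n + h/2, u_n + (h/2)·k2); k4 = f(x_n + h, u_n + h·k3); u_{n+1} = u_n + (h/6)·(k1 + 2k2 + 2k3 + k4).
x=0.000000, u=-0.550000:
  k1 = f(0.000000, -0.550000) = -0.471900
  k2 = f(0.225000, -0.656178) = -0.446688
  k3 = f(0.225000, -0.650505) = -0.435124
  k4 = f(0.450000, -0.745806) = -0.417713
  u ← -0.550000 + (0.45/6)·(k1 + 2k2 + 2k3 + k4) = -0.748993
u(0.45) ≈ -0.7490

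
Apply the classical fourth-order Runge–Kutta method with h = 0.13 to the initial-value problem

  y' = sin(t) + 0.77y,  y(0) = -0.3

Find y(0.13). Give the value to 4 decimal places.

RK4: k1 = f(t_n, y_n); k2 = f(t_n + h/2, y_n + (h/2)·k1); k3 = f(t_n + h/2, y_n + (h/2)·k2); k4 = f(t_n + h, y_n + h·k3); y_{n+1} = y_n + (h/6)·(k1 + 2k2 + 2k3 + k4).
t=0.000000, y=-0.300000:
  k1 = f(0.000000, -0.300000) = -0.231000
  k2 = f(0.065000, -0.315015) = -0.177607
  k3 = f(0.065000, -0.311544) = -0.174935
  k4 = f(0.130000, -0.322742) = -0.118877
  y ← -0.300000 + (0.13/6)·(k1 + 2k2 + 2k3 + k4) = -0.322857
y(0.13) ≈ -0.3229

-0.3229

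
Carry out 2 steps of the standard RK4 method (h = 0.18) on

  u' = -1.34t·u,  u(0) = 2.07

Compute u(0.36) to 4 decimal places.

RK4: k1 = f(t_n, u_n); k2 = f(t_n + h/2, u_n + (h/2)·k1); k3 = f(t_n + h/2, u_n + (h/2)·k2); k4 = f(t_n + h, u_n + h·k3); u_{n+1} = u_n + (h/6)·(k1 + 2k2 + 2k3 + k4).
t=0.000000, u=2.070000:
  k1 = f(0.000000, 2.070000) = 0.000000
  k2 = f(0.090000, 2.070000) = -0.249642
  k3 = f(0.090000, 2.047532) = -0.246932
  k4 = f(0.180000, 2.025552) = -0.488563
  u ← 2.070000 + (0.18/6)·(k1 + 2k2 + 2k3 + k4) = 2.025549
t=0.180000, u=2.025549:
  k1 = f(0.180000, 2.025549) = -0.488562
  k2 = f(0.270000, 1.981578) = -0.716935
  k3 = f(0.270000, 1.961024) = -0.709499
  k4 = f(0.360000, 1.897839) = -0.915517
  u ← 2.025549 + (0.18/6)·(k1 + 2k2 + 2k3 + k4) = 1.897840
u(0.36) ≈ 1.8978

1.8978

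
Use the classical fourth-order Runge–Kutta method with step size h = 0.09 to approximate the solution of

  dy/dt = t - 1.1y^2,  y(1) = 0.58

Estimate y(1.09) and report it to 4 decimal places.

RK4: k1 = f(t_n, y_n); k2 = f(t_n + h/2, y_n + (h/2)·k1); k3 = f(t_n + h/2, y_n + (h/2)·k2); k4 = f(t_n + h, y_n + h·k3); y_{n+1} = y_n + (h/6)·(k1 + 2k2 + 2k3 + k4).
t=1.000000, y=0.580000:
  k1 = f(1.000000, 0.580000) = 0.629960
  k2 = f(1.045000, 0.608348) = 0.637904
  k3 = f(1.045000, 0.608706) = 0.637425
  k4 = f(1.090000, 0.637368) = 0.643138
  y ← 0.580000 + (0.09/6)·(k1 + 2k2 + 2k3 + k4) = 0.637356
y(1.09) ≈ 0.6374

0.6374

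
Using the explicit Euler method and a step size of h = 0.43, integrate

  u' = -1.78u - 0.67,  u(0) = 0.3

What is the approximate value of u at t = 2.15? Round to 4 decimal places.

-0.3759

Euler: u_{n+1} = u_n + h·f(t_n, u_n).
t=0.000000, u=0.300000: f=-1.204000 → u ← 0.300000 + 0.43·(-1.204000) = -0.217720
t=0.430000, u=-0.217720: f=-0.282458 → u ← -0.217720 + 0.43·(-0.282458) = -0.339177
t=0.860000, u=-0.339177: f=-0.066265 → u ← -0.339177 + 0.43·(-0.066265) = -0.367671
t=1.290000, u=-0.367671: f=-0.015546 → u ← -0.367671 + 0.43·(-0.015546) = -0.374356
t=1.720000, u=-0.374356: f=-0.003647 → u ← -0.374356 + 0.43·(-0.003647) = -0.375924
u(2.15) ≈ -0.3759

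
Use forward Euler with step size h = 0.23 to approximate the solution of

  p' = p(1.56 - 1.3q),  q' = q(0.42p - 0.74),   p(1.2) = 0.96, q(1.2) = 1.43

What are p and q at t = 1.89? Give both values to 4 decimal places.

Euler on (p,q): p_{n+1} = p_n + h·p', q_{n+1} = q_n + h·q'.
1.200000: (0.960000, 1.430000); f=(-0.287040, -0.481624) → (0.893981, 1.319226)
1.430000: (0.893981, 1.319226); f=(-0.138562, -0.480895) → (0.862112, 1.208621)
1.660000: (0.862112, 1.208621); f=(-0.009662, -0.456754) → (0.859889, 1.103567)
(p(1.89), q(1.89)) ≈ (0.8599, 1.1036)

0.8599, 1.1036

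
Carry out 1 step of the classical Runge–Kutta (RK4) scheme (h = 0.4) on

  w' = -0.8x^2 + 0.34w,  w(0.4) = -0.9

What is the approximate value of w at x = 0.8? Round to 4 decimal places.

RK4: k1 = f(x_n, w_n); k2 = f(x_n + h/2, w_n + (h/2)·k1); k3 = f(x_n + h/2, w_n + (h/2)·k2); k4 = f(x_n + h, w_n + h·k3); w_{n+1} = w_n + (h/6)·(k1 + 2k2 + 2k3 + k4).
x=0.400000, w=-0.900000:
  k1 = f(0.400000, -0.900000) = -0.434000
  k2 = f(0.600000, -0.986800) = -0.623512
  k3 = f(0.600000, -1.024702) = -0.636399
  k4 = f(0.800000, -1.154560) = -0.904550
  w ← -0.900000 + (0.4/6)·(k1 + 2k2 + 2k3 + k4) = -1.157225
w(0.8) ≈ -1.1572

-1.1572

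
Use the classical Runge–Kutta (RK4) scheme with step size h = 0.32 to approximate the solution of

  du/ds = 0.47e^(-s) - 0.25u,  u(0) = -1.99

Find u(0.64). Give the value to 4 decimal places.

-1.4922

RK4: k1 = f(s_n, u_n); k2 = f(s_n + h/2, u_n + (h/2)·k1); k3 = f(s_n + h/2, u_n + (h/2)·k2); k4 = f(s_n + h, u_n + h·k3); u_{n+1} = u_n + (h/6)·(k1 + 2k2 + 2k3 + k4).
s=0.000000, u=-1.990000:
  k1 = f(0.000000, -1.990000) = 0.967500
  k2 = f(0.160000, -1.835200) = 0.859308
  k3 = f(0.160000, -1.852511) = 0.863635
  k4 = f(0.320000, -1.713637) = 0.769699
  u ← -1.990000 + (0.32/6)·(k1 + 2k2 + 2k3 + k4) = -1.713569
s=0.320000, u=-1.713569:
  k1 = f(0.320000, -1.713569) = 0.769682
  k2 = f(0.480000, -1.590420) = 0.688433
  k3 = f(0.480000, -1.603420) = 0.691683
  k4 = f(0.640000, -1.492230) = 0.620885
  u ← -1.713569 + (0.32/6)·(k1 + 2k2 + 2k3 + k4) = -1.492193
u(0.64) ≈ -1.4922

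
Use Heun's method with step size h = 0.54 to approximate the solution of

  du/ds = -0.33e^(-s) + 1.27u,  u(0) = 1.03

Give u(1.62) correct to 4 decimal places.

6.2604

Heun: k1 = f(s_n, u_n); k2 = f(s_n + h, u_n + h·k1); u_{n+1} = u_n + (h/2)·(k1 + k2).
s=0.000000, u=1.030000:
  k1 = f(0.000000, 1.030000) = 0.978100
  k2 = f(0.540000, 1.558174) = 1.786574
  u ← 1.030000 + (0.54/2)·(0.978100 + 1.786574) = 1.776462
s=0.540000, u=1.776462:
  k1 = f(0.540000, 1.776462) = 2.063800
  k2 = f(1.080000, 2.890914) = 3.559394
  u ← 1.776462 + (0.54/2)·(2.063800 + 3.559394) = 3.294724
s=1.080000, u=3.294724:
  k1 = f(1.080000, 3.294724) = 4.072233
  k2 = f(1.620000, 5.493730) = 6.911731
  u ← 3.294724 + (0.54/2)·(4.072233 + 6.911731) = 6.260395
u(1.62) ≈ 6.2604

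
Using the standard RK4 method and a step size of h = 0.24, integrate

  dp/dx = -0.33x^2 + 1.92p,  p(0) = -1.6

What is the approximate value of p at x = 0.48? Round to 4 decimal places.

-4.0359

RK4: k1 = f(x_n, p_n); k2 = f(x_n + h/2, p_n + (h/2)·k1); k3 = f(x_n + h/2, p_n + (h/2)·k2); k4 = f(x_n + h, p_n + h·k3); p_{n+1} = p_n + (h/6)·(k1 + 2k2 + 2k3 + k4).
x=0.000000, p=-1.600000:
  k1 = f(0.000000, -1.600000) = -3.072000
  k2 = f(0.120000, -1.968640) = -3.784541
  k3 = f(0.120000, -2.054145) = -3.948710
  k4 = f(0.240000, -2.547690) = -4.910574
  p ← -1.600000 + (0.24/6)·(k1 + 2k2 + 2k3 + k4) = -2.537963
x=0.240000, p=-2.537963:
  k1 = f(0.240000, -2.537963) = -4.891897
  k2 = f(0.360000, -3.124991) = -6.042750
  k3 = f(0.360000, -3.263093) = -6.307907
  k4 = f(0.480000, -4.051861) = -7.855604
  p ← -2.537963 + (0.24/6)·(k1 + 2k2 + 2k3 + k4) = -4.035916
p(0.48) ≈ -4.0359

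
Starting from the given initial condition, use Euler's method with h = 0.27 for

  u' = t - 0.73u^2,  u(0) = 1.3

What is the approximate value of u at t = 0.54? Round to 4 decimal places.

0.8555

Euler: u_{n+1} = u_n + h·f(t_n, u_n).
t=0.000000, u=1.300000: f=-1.233700 → u ← 1.300000 + 0.27·(-1.233700) = 0.966901
t=0.270000, u=0.966901: f=-0.412475 → u ← 0.966901 + 0.27·(-0.412475) = 0.855533
u(0.54) ≈ 0.8555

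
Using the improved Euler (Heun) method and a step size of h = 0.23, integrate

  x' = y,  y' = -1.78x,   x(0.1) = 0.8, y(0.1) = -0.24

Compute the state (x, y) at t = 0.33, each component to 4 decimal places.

0.7071, -0.5562

Heun on (x,y): k1 = f(t_n, state_n); k2 = f(t_n + h, state_n + h·k1); state_{n+1} = state_n + (h/2)·(k1 + k2).
0.100000: (0.800000, -0.240000)
  k1 = (-0.240000, -1.424000)
  predictor → (0.744800, -0.567520)
  k2 = (-0.567520, -1.325744)
  → (0.707135, -0.556221)
(x(0.33), y(0.33)) ≈ (0.7071, -0.5562)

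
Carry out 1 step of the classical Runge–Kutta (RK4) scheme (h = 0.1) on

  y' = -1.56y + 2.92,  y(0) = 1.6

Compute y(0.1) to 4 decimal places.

RK4: k1 = f(s_n, y_n); k2 = f(s_n + h/2, y_n + (h/2)·k1); k3 = f(s_n + h/2, y_n + (h/2)·k2); k4 = f(s_n + h, y_n + h·k3); y_{n+1} = y_n + (h/6)·(k1 + 2k2 + 2k3 + k4).
s=0.000000, y=1.600000:
  k1 = f(0.000000, 1.600000) = 0.424000
  k2 = f(0.050000, 1.621200) = 0.390928
  k3 = f(0.050000, 1.619546) = 0.393508
  k4 = f(0.100000, 1.639351) = 0.362613
  y ← 1.600000 + (0.1/6)·(k1 + 2k2 + 2k3 + k4) = 1.639258
y(0.1) ≈ 1.6393

1.6393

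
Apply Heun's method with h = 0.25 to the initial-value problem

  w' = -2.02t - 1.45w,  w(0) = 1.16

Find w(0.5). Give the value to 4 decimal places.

0.3627

Heun: k1 = f(t_n, w_n); k2 = f(t_n + h, w_n + h·k1); w_{n+1} = w_n + (h/2)·(k1 + k2).
t=0.000000, w=1.160000:
  k1 = f(0.000000, 1.160000) = -1.682000
  k2 = f(0.250000, 0.739500) = -1.577275
  w ← 1.160000 + (0.25/2)·(-1.682000 + (-1.577275)) = 0.752591
t=0.250000, w=0.752591:
  k1 = f(0.250000, 0.752591) = -1.596256
  k2 = f(0.500000, 0.353527) = -1.522613
  w ← 0.752591 + (0.25/2)·(-1.596256 + (-1.522613)) = 0.362732
w(0.5) ≈ 0.3627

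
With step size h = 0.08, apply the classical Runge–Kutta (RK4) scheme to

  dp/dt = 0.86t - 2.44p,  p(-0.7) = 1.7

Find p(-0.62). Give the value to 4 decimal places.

1.3574

RK4: k1 = f(t_n, p_n); k2 = f(t_n + h/2, p_n + (h/2)·k1); k3 = f(t_n + h/2, p_n + (h/2)·k2); k4 = f(t_n + h, p_n + h·k3); p_{n+1} = p_n + (h/6)·(k1 + 2k2 + 2k3 + k4).
t=-0.700000, p=1.700000:
  k1 = f(-0.700000, 1.700000) = -4.750000
  k2 = f(-0.660000, 1.510000) = -4.252000
  k3 = f(-0.660000, 1.529920) = -4.300605
  k4 = f(-0.620000, 1.355952) = -3.841722
  p ← 1.700000 + (0.08/6)·(k1 + 2k2 + 2k3 + k4) = 1.357374
p(-0.62) ≈ 1.3574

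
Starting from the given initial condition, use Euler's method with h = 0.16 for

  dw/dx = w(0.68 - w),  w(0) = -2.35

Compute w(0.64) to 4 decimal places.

-35.6739

Euler: w_{n+1} = w_n + h·f(x_n, w_n).
x=0.000000, w=-2.350000: f=-7.120500 → w ← -2.350000 + 0.16·(-7.120500) = -3.489280
x=0.160000, w=-3.489280: f=-14.547785 → w ← -3.489280 + 0.16·(-14.547785) = -5.816926
x=0.320000, w=-5.816926: f=-37.792133 → w ← -5.816926 + 0.16·(-37.792133) = -11.863667
x=0.480000, w=-11.863667: f=-148.813888 → w ← -11.863667 + 0.16·(-148.813888) = -35.673889
w(0.64) ≈ -35.6739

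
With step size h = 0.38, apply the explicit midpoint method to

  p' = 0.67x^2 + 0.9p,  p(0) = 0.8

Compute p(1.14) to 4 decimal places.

Midpoint: k1 = f(x_n, p_n); k2 = f(x_n + h/2, p_n + (h/2)·k1); p_{n+1} = p_n + h·k2.
x=0.000000, p=0.800000:
  k1 = f(0.000000, 0.800000) = 0.720000
  k2 = f(0.190000, 0.936800) = 0.867307
  p ← 0.800000 + 0.38·0.867307 = 1.129577
x=0.380000, p=1.129577:
  k1 = f(0.380000, 1.129577) = 1.113367
  k2 = f(0.570000, 1.341116) = 1.424688
  p ← 1.129577 + 0.38·1.424688 = 1.670958
x=0.760000, p=1.670958:
  k1 = f(0.760000, 1.670958) = 1.890854
  k2 = f(0.950000, 2.030220) = 2.431873
  p ← 1.670958 + 0.38·2.431873 = 2.595070
p(1.14) ≈ 2.5951

2.5951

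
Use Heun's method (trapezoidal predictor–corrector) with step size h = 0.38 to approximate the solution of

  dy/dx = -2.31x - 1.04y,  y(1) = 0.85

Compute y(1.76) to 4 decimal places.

-1.3373

Heun: k1 = f(x_n, y_n); k2 = f(x_n + h, y_n + h·k1); y_{n+1} = y_n + (h/2)·(k1 + k2).
x=1.000000, y=0.850000:
  k1 = f(1.000000, 0.850000) = -3.194000
  k2 = f(1.380000, -0.363720) = -2.809531
  y ← 0.850000 + (0.38/2)·(-3.194000 + (-2.809531)) = -0.290671
x=1.380000, y=-0.290671:
  k1 = f(1.380000, -0.290671) = -2.885502
  k2 = f(1.760000, -1.387162) = -2.622952
  y ← -0.290671 + (0.38/2)·(-2.885502 + (-2.622952)) = -1.337277
y(1.76) ≈ -1.3373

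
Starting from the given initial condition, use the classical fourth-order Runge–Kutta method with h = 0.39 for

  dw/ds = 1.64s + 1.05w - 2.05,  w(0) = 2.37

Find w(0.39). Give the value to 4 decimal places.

RK4: k1 = f(s_n, w_n); k2 = f(s_n + h/2, w_n + (h/2)·k1); k3 = f(s_n + h/2, w_n + (h/2)·k2); k4 = f(s_n + h, w_n + h·k3); w_{n+1} = w_n + (h/6)·(k1 + 2k2 + 2k3 + k4).
s=0.000000, w=2.370000:
  k1 = f(0.000000, 2.370000) = 0.438500
  k2 = f(0.195000, 2.455508) = 0.848083
  k3 = f(0.195000, 2.535376) = 0.931945
  k4 = f(0.390000, 2.733459) = 1.459731
  w ← 2.370000 + (0.39/6)·(k1 + 2k2 + 2k3 + k4) = 2.724789
w(0.39) ≈ 2.7248

2.7248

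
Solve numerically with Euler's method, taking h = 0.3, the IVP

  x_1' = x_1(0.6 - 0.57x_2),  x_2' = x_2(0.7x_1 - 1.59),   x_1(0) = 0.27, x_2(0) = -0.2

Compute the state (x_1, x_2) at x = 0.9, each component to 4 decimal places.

Euler on (x_1,x_2): x_1_{n+1} = x_1_n + h·x_1', x_2_{n+1} = x_2_n + h·x_2'.
0.000000: (0.270000, -0.200000); f=(0.192780, 0.280200) → (0.327834, -0.115940)
0.300000: (0.327834, -0.115940); f=(0.218366, 0.157738) → (0.393344, -0.068619)
0.600000: (0.393344, -0.068619); f=(0.251391, 0.090210) → (0.468761, -0.041556)
(x_1(0.9), x_2(0.9)) ≈ (0.4688, -0.0416)

0.4688, -0.0416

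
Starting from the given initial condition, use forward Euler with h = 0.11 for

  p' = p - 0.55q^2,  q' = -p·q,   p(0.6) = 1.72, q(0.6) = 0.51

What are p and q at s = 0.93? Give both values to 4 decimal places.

Euler on (p,q): p_{n+1} = p_n + h·p', q_{n+1} = q_n + h·q'.
0.600000: (1.720000, 0.510000); f=(1.576945, -0.877200) → (1.893464, 0.413508)
0.710000: (1.893464, 0.413508); f=(1.799420, -0.782962) → (2.091400, 0.327382)
0.820000: (2.091400, 0.327382); f=(2.032452, -0.684687) → (2.314970, 0.252067)
(p(0.93), q(0.93)) ≈ (2.3150, 0.2521)

2.3150, 0.2521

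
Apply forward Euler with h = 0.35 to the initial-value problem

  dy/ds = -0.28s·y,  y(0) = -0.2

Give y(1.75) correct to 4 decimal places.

-0.1392

Euler: y_{n+1} = y_n + h·f(s_n, y_n).
s=0.000000, y=-0.200000: f=0.000000 → y ← -0.200000 + 0.35·0.000000 = -0.200000
s=0.350000, y=-0.200000: f=0.019600 → y ← -0.200000 + 0.35·0.019600 = -0.193140
s=0.700000, y=-0.193140: f=0.037855 → y ← -0.193140 + 0.35·0.037855 = -0.179891
s=1.050000, y=-0.179891: f=0.052888 → y ← -0.179891 + 0.35·0.052888 = -0.161380
s=1.400000, y=-0.161380: f=0.063261 → y ← -0.161380 + 0.35·0.063261 = -0.139239
y(1.75) ≈ -0.1392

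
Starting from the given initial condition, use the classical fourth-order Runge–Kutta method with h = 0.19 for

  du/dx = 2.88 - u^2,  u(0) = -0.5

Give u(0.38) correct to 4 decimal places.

RK4: k1 = f(x_n, u_n); k2 = f(x_n + h/2, u_n + (h/2)·k1); k3 = f(x_n + h/2, u_n + (h/2)·k2); k4 = f(x_n + h, u_n + h·k3); u_{n+1} = u_n + (h/6)·(k1 + 2k2 + 2k3 + k4).
x=0.000000, u=-0.500000:
  k1 = f(0.000000, -0.500000) = 2.630000
  k2 = f(0.095000, -0.250150) = 2.817425
  k3 = f(0.095000, -0.232345) = 2.826016
  k4 = f(0.190000, 0.036943) = 2.878635
  u ← -0.500000 + (0.19/6)·(k1 + 2k2 + 2k3 + k4) = 0.031858
x=0.190000, u=0.031858:
  k1 = f(0.190000, 0.031858) = 2.878985
  k2 = f(0.285000, 0.305362) = 2.786754
  k3 = f(0.285000, 0.296600) = 2.792029
  k4 = f(0.380000, 0.562343) = 2.563770
  u ← 0.031858 + (0.19/6)·(k1 + 2k2 + 2k3 + k4) = 0.557535
u(0.38) ≈ 0.5575

0.5575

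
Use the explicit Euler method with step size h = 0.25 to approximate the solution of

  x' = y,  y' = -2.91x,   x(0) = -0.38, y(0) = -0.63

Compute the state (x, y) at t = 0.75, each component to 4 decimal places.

Euler on (x,y): x_{n+1} = x_n + h·x', y_{n+1} = y_n + h·y'.
0.000000: (-0.380000, -0.630000); f=(-0.630000, 1.105800) → (-0.537500, -0.353550)
0.250000: (-0.537500, -0.353550); f=(-0.353550, 1.564125) → (-0.625887, 0.037481)
0.500000: (-0.625887, 0.037481); f=(0.037481, 1.821333) → (-0.616517, 0.492814)
(x(0.75), y(0.75)) ≈ (-0.6165, 0.4928)

-0.6165, 0.4928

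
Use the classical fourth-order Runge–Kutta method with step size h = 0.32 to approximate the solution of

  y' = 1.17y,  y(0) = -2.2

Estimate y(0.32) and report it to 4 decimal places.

RK4: k1 = f(x_n, y_n); k2 = f(x_n + h/2, y_n + (h/2)·k1); k3 = f(x_n + h/2, y_n + (h/2)·k2); k4 = f(x_n + h, y_n + h·k3); y_{n+1} = y_n + (h/6)·(k1 + 2k2 + 2k3 + k4).
x=0.000000, y=-2.200000:
  k1 = f(0.000000, -2.200000) = -2.574000
  k2 = f(0.160000, -2.611840) = -3.055853
  k3 = f(0.160000, -2.688936) = -3.146056
  k4 = f(0.320000, -3.206738) = -3.751883
  y ← -2.200000 + (0.32/6)·(k1 + 2k2 + 2k3 + k4) = -3.198917
y(0.32) ≈ -3.1989

-3.1989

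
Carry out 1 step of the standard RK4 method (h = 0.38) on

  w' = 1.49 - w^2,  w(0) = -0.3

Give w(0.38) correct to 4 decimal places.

0.2558

RK4: k1 = f(x_n, w_n); k2 = f(x_n + h/2, w_n + (h/2)·k1); k3 = f(x_n + h/2, w_n + (h/2)·k2); k4 = f(x_n + h, w_n + h·k3); w_{n+1} = w_n + (h/6)·(k1 + 2k2 + 2k3 + k4).
x=0.000000, w=-0.300000:
  k1 = f(0.000000, -0.300000) = 1.400000
  k2 = f(0.190000, -0.034000) = 1.488844
  k3 = f(0.190000, -0.017120) = 1.489707
  k4 = f(0.380000, 0.266089) = 1.419197
  w ← -0.300000 + (0.38/6)·(k1 + 2k2 + 2k3 + k4) = 0.255832
w(0.38) ≈ 0.2558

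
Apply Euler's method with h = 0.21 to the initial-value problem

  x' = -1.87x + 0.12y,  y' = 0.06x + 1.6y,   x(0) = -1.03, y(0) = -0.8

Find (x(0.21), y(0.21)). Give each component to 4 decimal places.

-0.6457, -1.0818

Euler on (x,y): x_{n+1} = x_n + h·x', y_{n+1} = y_n + h·y'.
0.000000: (-1.030000, -0.800000); f=(1.830100, -1.341800) → (-0.645679, -1.081778)
(x(0.21), y(0.21)) ≈ (-0.6457, -1.0818)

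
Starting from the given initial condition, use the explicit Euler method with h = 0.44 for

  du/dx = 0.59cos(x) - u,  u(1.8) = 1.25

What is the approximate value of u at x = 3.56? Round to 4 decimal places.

-0.3276

Euler: u_{n+1} = u_n + h·f(x_n, u_n).
x=1.800000, u=1.250000: f=-1.384049 → u ← 1.250000 + 0.44·(-1.384049) = 0.641018
x=2.240000, u=0.641018: f=-1.007032 → u ← 0.641018 + 0.44·(-1.007032) = 0.197924
x=2.680000, u=0.197924: f=-0.726178 → u ← 0.197924 + 0.44·(-0.726178) = -0.121594
x=3.120000, u=-0.121594: f=-0.468269 → u ← -0.121594 + 0.44·(-0.468269) = -0.327632
u(3.56) ≈ -0.3276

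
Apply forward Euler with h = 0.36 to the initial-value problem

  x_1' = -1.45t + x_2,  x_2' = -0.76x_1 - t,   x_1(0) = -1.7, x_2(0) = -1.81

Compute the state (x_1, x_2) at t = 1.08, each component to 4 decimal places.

-3.6987, -0.2630

Euler on (x_1,x_2): x_1_{n+1} = x_1_n + h·x_1', x_2_{n+1} = x_2_n + h·x_2'.
0.000000: (-1.700000, -1.810000); f=(-1.810000, 1.292000) → (-2.351600, -1.344880)
0.360000: (-2.351600, -1.344880); f=(-1.866880, 1.427216) → (-3.023677, -0.831082)
0.720000: (-3.023677, -0.831082); f=(-1.875082, 1.577994) → (-3.698706, -0.263004)
(x_1(1.08), x_2(1.08)) ≈ (-3.6987, -0.2630)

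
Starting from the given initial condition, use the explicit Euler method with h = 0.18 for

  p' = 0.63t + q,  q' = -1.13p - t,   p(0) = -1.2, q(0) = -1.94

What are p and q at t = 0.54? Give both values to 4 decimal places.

-2.0476, -1.1050

Euler on (p,q): p_{n+1} = p_n + h·p', q_{n+1} = q_n + h·q'.
0.000000: (-1.200000, -1.940000); f=(-1.940000, 1.356000) → (-1.549200, -1.695920)
0.180000: (-1.549200, -1.695920); f=(-1.582520, 1.570596) → (-1.834054, -1.413213)
0.360000: (-1.834054, -1.413213); f=(-1.186413, 1.712481) → (-2.047608, -1.104966)
(p(0.54), q(0.54)) ≈ (-2.0476, -1.1050)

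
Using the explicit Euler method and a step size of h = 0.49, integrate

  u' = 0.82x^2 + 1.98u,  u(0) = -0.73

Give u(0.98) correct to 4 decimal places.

Euler: u_{n+1} = u_n + h·f(x_n, u_n).
x=0.000000, u=-0.730000: f=-1.445400 → u ← -0.730000 + 0.49·(-1.445400) = -1.438246
x=0.490000, u=-1.438246: f=-2.650845 → u ← -1.438246 + 0.49·(-2.650845) = -2.737160
u(0.98) ≈ -2.7372

-2.7372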